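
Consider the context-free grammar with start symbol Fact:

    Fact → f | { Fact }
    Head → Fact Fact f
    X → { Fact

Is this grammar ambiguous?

(Head, X are unreachable from Fact, so their rules don't affect L(Fact).) L(Fact) is { openⁿ atom closeⁿ : n ≥ 0 }. The bracket depth fixes n, and the derivation is forced at every step.

Unambiguous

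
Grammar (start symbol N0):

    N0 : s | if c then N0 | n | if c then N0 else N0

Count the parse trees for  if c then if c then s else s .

Parse trees for if c then if c then s else s:
  [N0 if c then [N0 if c then [N0 s] else [N0 s]]]
  [N0 if c then [N0 if c then [N0 s]] else [N0 s]]

2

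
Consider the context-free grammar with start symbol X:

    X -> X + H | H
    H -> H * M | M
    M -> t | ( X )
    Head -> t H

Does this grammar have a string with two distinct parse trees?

Only X, H, M are reachable from X; ignoring the rest: X → X + H | H  ;  H → H * M | M  — a left-associative chain with M at the bottom. Each string factors uniquely by precedence.

Unambiguous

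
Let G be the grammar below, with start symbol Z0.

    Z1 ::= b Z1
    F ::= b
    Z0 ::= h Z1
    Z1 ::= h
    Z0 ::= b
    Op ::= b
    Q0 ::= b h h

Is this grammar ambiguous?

Unambiguous

(Op, F, Q0 are unreachable from Z0, so their rules don't affect L(Z0).) The reachable rules are right-linear with at most one rule per (nonterminal, next-terminal) pair. Each input token forces the next rule, so parsing is deterministic.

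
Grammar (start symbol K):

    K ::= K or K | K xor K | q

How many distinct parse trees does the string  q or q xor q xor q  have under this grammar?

Parse trees for q or q xor q xor q:
  [K [K q] or [K [K q] xor [K [K q] xor [K q]]]]
  [K [K q] or [K [K [K q] xor [K q]] xor [K q]]]
  [K [K [K q] or [K q]] xor [K [K q] xor [K q]]]
  [K [K [K q] or [K [K q] xor [K q]]] xor [K q]]
  [K [K [K [K q] or [K q]] xor [K q]] xor [K q]]

5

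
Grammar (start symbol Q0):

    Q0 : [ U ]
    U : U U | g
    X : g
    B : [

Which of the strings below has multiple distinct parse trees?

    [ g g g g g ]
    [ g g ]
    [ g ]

[ g g g g g ]: 14 trees
[ g g ]: 1 tree
[ g ]: 1 tree

[ g g g g g ]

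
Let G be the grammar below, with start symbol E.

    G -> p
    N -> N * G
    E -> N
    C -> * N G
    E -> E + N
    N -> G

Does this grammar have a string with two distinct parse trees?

Unambiguous

Only E, N, G are reachable from E; ignoring the rest: This is a standard precedence ladder (E over N over G), with each level left-recursive on its own operator ('+' at E, '*' at N). That structure is LR(1), hence unambiguous.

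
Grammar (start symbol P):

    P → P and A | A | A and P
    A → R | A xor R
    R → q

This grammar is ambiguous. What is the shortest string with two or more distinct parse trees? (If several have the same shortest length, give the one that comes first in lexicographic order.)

q and q

length 1: no string has ≥2 trees
length 3: q and q has 2 parse trees

Two derivations of q and q:
  P ⇒ P and A ⇒ A and A ⇒ R and A ⇒ q and A ⇒ q and R ⇒ q and q
  P ⇒ A and P ⇒ R and P ⇒ q and P ⇒ q and A ⇒ q and R ⇒ q and q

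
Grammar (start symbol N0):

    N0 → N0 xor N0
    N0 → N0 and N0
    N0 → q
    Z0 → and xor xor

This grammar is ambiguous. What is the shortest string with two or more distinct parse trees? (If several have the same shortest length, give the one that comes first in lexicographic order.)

q and q and q

length 1: no string has ≥2 trees
length 3: no string has ≥2 trees
length 5: q and q and q has 2 parse trees

Two derivations of q and q and q:
  N0 ⇒ N0 and N0 ⇒ N0 and N0 and N0 ⇒ q and N0 and N0 ⇒ q and q and N0 ⇒ q and q and q
  N0 ⇒ N0 and N0 ⇒ q and N0 ⇒ q and N0 and N0 ⇒ q and q and N0 ⇒ q and q and q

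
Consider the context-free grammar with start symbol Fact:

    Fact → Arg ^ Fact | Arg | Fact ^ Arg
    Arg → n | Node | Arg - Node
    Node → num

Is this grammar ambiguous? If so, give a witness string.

Witness: n ^ n

Derivation 1: Fact ⇒ Arg ^ Fact ⇒ n ^ Fact ⇒ n ^ Arg ⇒ n ^ n
Derivation 2: Fact ⇒ Fact ^ Arg ⇒ Arg ^ Arg ⇒ n ^ Arg ⇒ n ^ n

Two distinct leftmost derivations for the same string.

Ambiguous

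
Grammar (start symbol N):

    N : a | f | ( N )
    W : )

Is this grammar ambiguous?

(W is unreachable from N, so its rules don't affect L(N).) L(N) is { openⁿ atom closeⁿ : n ≥ 0 }. The bracket depth fixes n, and the derivation is forced at every step.

Unambiguous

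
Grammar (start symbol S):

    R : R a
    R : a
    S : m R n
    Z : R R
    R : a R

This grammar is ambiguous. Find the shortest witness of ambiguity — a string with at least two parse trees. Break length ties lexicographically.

length 3: no string has ≥2 trees
length 4: m a a n has 2 parse trees

Two derivations of m a a n:
  S ⇒ m R n ⇒ m R a n ⇒ m a a n
  S ⇒ m R n ⇒ m a R n ⇒ m a a n

m a a n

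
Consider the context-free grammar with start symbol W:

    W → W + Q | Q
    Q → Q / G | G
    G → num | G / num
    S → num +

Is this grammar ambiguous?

Ambiguous

Witness: num / num

Derivation 1: W ⇒ Q ⇒ Q / G ⇒ G / G ⇒ num / G ⇒ num / num
Derivation 2: W ⇒ Q ⇒ G ⇒ G / num ⇒ num / num

Two distinct leftmost derivations for the same string.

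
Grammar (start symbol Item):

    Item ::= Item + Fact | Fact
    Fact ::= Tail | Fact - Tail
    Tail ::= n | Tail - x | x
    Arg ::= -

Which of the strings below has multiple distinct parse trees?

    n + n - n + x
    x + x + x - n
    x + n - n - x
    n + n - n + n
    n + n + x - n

n + n - n + x: 1 tree
x + x + x - n: 1 tree
x + n - n - x: 2 trees
n + n - n + n: 1 tree
n + n + x - n: 1 tree

x + n - n - x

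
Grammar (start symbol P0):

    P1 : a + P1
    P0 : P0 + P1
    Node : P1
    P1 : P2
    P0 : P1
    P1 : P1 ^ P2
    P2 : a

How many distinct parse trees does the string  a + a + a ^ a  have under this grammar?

Parse trees for a + a + a ^ a:
  [P0 [P0 [P1 [P2 a]]] + [P1 a + [P1 [P1 [P2 a]] ^ [P2 a]]]]
  [P0 [P0 [P1 [P2 a]]] + [P1 [P1 a + [P1 [P2 a]]] ^ [P2 a]]]
  [P0 [P0 [P0 [P1 [P2 a]]] + [P1 [P2 a]]] + [P1 [P1 [P2 a]] ^ [P2 a]]]
  [P0 [P0 [P1 a + [P1 [P2 a]]]] + [P1 [P1 [P2 a]] ^ [P2 a]]]
  [P0 [P1 a + [P1 a + [P1 [P1 [P2 a]] ^ [P2 a]]]]]
  [P0 [P1 a + [P1 [P1 a + [P1 [P2 a]]] ^ [P2 a]]]]
  [P0 [P1 [P1 a + [P1 a + [P1 [P2 a]]]] ^ [P2 a]]]

7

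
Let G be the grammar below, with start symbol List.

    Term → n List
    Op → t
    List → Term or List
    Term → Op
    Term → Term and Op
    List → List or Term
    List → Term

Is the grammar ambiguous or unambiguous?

Witness: t or t

Derivation 1: List ⇒ Term or List ⇒ Op or List ⇒ t or List ⇒ t or Term ⇒ t or Op ⇒ t or t
Derivation 2: List ⇒ List or Term ⇒ Term or Term ⇒ Op or Term ⇒ t or Term ⇒ t or Op ⇒ t or t

Two distinct leftmost derivations for the same string.

Ambiguous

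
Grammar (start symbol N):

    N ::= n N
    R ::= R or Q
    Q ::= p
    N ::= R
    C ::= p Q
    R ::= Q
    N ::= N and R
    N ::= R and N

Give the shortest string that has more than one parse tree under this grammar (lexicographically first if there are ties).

p and p

length 1: no string has ≥2 trees
length 2: no string has ≥2 trees
length 3: p and p has 2 parse trees

Two derivations of p and p:
  N ⇒ N and R ⇒ R and R ⇒ Q and R ⇒ p and R ⇒ p and Q ⇒ p and p
  N ⇒ R and N ⇒ Q and N ⇒ p and N ⇒ p and R ⇒ p and Q ⇒ p and p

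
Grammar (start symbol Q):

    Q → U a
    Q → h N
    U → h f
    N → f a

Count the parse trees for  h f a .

Parse trees for h f a:
  [Q [U h f] a]
  [Q h [N f a]]

2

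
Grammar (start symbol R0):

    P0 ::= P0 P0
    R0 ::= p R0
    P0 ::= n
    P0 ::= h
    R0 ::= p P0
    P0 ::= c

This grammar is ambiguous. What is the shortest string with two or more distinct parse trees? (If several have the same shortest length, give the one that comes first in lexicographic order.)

p c c c

length 2: no string has ≥2 trees
length 3: no string has ≥2 trees
length 4: p c c c has 2 parse trees

Two derivations of p c c c:
  R0 ⇒ p P0 ⇒ p P0 P0 ⇒ p P0 P0 P0 ⇒ p c P0 P0 ⇒ p c c P0 ⇒ p c c c
  R0 ⇒ p P0 ⇒ p P0 P0 ⇒ p c P0 ⇒ p c P0 P0 ⇒ p c c P0 ⇒ p c c c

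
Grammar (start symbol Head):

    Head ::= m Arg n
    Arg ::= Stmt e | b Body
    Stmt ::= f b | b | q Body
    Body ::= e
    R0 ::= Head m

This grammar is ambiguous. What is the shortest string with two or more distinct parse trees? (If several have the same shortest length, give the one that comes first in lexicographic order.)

length 4: m b e n has 2 parse trees

Two derivations of m b e n:
  Head ⇒ m Arg n ⇒ m Stmt e n ⇒ m b e n
  Head ⇒ m Arg n ⇒ m b Body n ⇒ m b e n

m b e n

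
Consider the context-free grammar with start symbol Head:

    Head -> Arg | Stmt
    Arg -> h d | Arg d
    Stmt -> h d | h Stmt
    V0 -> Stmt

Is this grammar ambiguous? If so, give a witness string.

Ambiguous

Witness: h d

Derivation 1: Head ⇒ Arg ⇒ h d
Derivation 2: Head ⇒ Stmt ⇒ h d

Two distinct leftmost derivations for the same string.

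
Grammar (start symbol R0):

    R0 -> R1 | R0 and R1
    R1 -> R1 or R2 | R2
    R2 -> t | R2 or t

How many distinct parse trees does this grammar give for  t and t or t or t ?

Parse trees for t and t or t or t:
  [R0 [R0 [R1 [R2 t]]] and [R1 [R1 [R2 t]] or [R2 [R2 t] or t]]]
  [R0 [R0 [R1 [R2 t]]] and [R1 [R1 [R1 [R2 t]] or [R2 t]] or [R2 t]]]
  [R0 [R0 [R1 [R2 t]]] and [R1 [R1 [R2 [R2 t] or t]] or [R2 t]]]
  [R0 [R0 [R1 [R2 t]]] and [R1 [R2 [R2 [R2 t] or t] or t]]]

4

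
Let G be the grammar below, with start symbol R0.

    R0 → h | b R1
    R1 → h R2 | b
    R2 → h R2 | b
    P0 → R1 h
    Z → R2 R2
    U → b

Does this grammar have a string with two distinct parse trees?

Only R0, R1, R2 are reachable from R0; ignoring the rest: Each reachable nonterminal has at most one production per leading terminal, and all productions are right-linear; the derivation is determined token-by-token.

Unambiguous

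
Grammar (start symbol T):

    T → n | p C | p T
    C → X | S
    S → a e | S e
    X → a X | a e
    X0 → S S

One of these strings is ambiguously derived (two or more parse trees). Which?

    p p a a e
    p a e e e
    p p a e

p p a e

p p a a e: 1 tree
p a e e e: 1 tree
p p a e: 2 trees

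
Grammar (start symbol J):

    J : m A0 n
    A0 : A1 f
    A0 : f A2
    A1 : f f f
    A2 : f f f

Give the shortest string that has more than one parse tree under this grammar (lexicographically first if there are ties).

m f f f f n

length 6: m f f f f n has 2 parse trees

Two derivations of m f f f f n:
  J ⇒ m A0 n ⇒ m A1 f n ⇒ m f f f f n
  J ⇒ m A0 n ⇒ m f A2 n ⇒ m f f f f n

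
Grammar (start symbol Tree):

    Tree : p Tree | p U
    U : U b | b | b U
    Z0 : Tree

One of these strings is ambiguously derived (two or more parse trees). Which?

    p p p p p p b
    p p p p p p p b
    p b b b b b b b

p b b b b b b b

p p p p p p b: 1 tree
p p p p p p p b: 1 tree
p b b b b b b b: 64 trees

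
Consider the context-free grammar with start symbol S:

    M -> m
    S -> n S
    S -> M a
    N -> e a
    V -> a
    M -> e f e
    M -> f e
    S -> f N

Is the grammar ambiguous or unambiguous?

Ambiguous

Witness: f e a

Derivation 1: S ⇒ M a ⇒ f e a
Derivation 2: S ⇒ f N ⇒ f e a

Two distinct leftmost derivations for the same string.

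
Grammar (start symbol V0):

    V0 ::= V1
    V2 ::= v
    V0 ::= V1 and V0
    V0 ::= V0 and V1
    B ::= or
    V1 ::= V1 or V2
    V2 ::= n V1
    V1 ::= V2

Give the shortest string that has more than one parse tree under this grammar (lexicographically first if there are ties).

v and v

length 1: no string has ≥2 trees
length 2: no string has ≥2 trees
length 3: v and v has 2 parse trees

Two derivations of v and v:
  V0 ⇒ V1 and V0 ⇒ V2 and V0 ⇒ v and V0 ⇒ v and V1 ⇒ v and V2 ⇒ v and v
  V0 ⇒ V0 and V1 ⇒ V1 and V1 ⇒ V2 and V1 ⇒ v and V1 ⇒ v and V2 ⇒ v and v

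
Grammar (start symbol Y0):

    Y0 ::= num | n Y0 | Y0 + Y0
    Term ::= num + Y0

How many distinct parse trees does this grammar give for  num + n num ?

Parse trees for num + n num:
  [Y0 [Y0 num] + [Y0 n [Y0 num]]]

1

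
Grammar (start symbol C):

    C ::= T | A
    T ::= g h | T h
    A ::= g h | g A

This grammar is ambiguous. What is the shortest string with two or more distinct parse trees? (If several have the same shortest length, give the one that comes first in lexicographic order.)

g h

length 2: g h has 2 parse trees

Two derivations of g h:
  C ⇒ T ⇒ g h
  C ⇒ A ⇒ g h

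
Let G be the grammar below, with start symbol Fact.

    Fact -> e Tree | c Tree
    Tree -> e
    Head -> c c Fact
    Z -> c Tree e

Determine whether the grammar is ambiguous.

(Head, Z are unreachable from Fact, so their rules don't affect L(Fact).) The reachable rules are right-linear with at most one rule per (nonterminal, next-terminal) pair. Each input token forces the next rule, so parsing is deterministic.

Unambiguous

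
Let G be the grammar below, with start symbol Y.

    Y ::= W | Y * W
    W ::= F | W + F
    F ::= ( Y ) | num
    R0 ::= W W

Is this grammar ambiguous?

Unambiguous

Only Y, W, F are reachable from Y; ignoring the rest: This is a standard precedence ladder (Y over W over F), with each level left-recursive on its own operator ('*' at Y, '+' at W). That structure is LR(1), hence unambiguous.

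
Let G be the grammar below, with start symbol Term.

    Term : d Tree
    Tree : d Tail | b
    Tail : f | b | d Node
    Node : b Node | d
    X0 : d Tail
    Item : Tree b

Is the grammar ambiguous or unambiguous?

Only Term, Tree, Tail, Node are reachable from Term; ignoring the rest: The reachable rules are right-linear with at most one rule per (nonterminal, next-terminal) pair. Each input token forces the next rule, so parsing is deterministic.

Unambiguous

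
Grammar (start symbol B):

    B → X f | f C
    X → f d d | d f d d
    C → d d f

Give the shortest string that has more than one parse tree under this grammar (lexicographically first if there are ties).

length 4: f d d f has 2 parse trees

Two derivations of f d d f:
  B ⇒ X f ⇒ f d d f
  B ⇒ f C ⇒ f d d f

f d d f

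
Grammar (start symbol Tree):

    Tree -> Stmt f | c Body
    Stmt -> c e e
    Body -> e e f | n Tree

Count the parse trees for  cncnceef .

2

Parse trees for cncnceef:
  [Tree c [Body n [Tree c [Body n [Tree [Stmt c e e] f]]]]]
  [Tree c [Body n [Tree c [Body n [Tree c [Body e e f]]]]]]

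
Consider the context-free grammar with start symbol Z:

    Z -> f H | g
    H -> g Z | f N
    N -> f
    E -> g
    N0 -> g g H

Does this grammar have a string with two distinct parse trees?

Unambiguous

Only Z, H, N are reachable from Z; ignoring the rest: The reachable rules are right-linear with at most one rule per (nonterminal, next-terminal) pair. Each input token forces the next rule, so parsing is deterministic.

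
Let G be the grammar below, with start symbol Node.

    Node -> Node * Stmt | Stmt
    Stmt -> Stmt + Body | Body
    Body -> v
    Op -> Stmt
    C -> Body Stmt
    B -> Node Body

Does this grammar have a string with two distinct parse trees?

Unambiguous

(Op, C, B are unreachable from Node, so their rules don't affect L(Node).) Node → Node * Stmt | Stmt  ;  Stmt → Stmt + Body | Body  — a left-associative chain with Body at the bottom. Each string factors uniquely by precedence.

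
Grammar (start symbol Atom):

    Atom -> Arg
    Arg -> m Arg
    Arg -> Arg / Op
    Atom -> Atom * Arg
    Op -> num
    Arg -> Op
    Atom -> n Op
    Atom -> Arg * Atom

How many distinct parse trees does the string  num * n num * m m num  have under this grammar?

Parse trees for num * n num * m m num:
  [Atom [Atom [Arg [Op num]] * [Atom n [Op num]]] * [Arg m [Arg m [Arg [Op num]]]]]
  [Atom [Arg [Op num]] * [Atom [Atom n [Op num]] * [Arg m [Arg m [Arg [Op num]]]]]]

2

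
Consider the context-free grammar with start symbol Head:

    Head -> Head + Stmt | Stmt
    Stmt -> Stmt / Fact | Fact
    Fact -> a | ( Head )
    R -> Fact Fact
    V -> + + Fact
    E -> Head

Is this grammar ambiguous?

(R, V, E are unreachable from Head, so their rules don't affect L(Head).) This is a standard precedence ladder (Head over Stmt over Fact), with each level left-recursive on its own operator ('+' at Head, '/' at Stmt). That structure is LR(1), hence unambiguous.

Unambiguous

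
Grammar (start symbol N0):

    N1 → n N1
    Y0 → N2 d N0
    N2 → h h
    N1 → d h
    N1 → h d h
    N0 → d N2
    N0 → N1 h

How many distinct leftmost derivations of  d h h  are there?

Parse trees for d h h:
  [N0 d [N2 h h]]
  [N0 [N1 d h] h]

2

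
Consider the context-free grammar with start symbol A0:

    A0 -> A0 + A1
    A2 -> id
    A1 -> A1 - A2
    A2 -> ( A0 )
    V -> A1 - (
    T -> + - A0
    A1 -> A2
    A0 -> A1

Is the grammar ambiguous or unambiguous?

Unambiguous

(V, T are unreachable from A0, so their rules don't affect L(A0).) The grammar is stratified — A0 handles '+' (left-recursive), A1 handles '-', A2 atoms. Each operator has a fixed associativity and precedence level, so every string has one parse.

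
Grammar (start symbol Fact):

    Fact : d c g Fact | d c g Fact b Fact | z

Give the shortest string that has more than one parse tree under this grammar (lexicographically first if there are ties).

length 1: no string has ≥2 trees
length 4: no string has ≥2 trees
length 6: no string has ≥2 trees
length 7: no string has ≥2 trees
length 9: d c g d c g z b z has 2 parse trees

Two derivations of d c g d c g z b z:
  Fact ⇒ d c g Fact ⇒ d c g d c g Fact b Fact ⇒ d c g d c g z b Fact ⇒ d c g d c g z b z
  Fact ⇒ d c g Fact b Fact ⇒ d c g d c g Fact b Fact ⇒ d c g d c g z b Fact ⇒ d c g d c g z b z

d c g d c g z b z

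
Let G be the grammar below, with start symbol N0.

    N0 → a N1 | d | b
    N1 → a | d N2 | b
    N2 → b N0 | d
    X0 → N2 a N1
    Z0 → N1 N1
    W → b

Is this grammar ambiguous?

(X0, Z0, W are unreachable from N0, so their rules don't affect L(N0).) Each reachable nonterminal has at most one production per leading terminal, and all productions are right-linear; the derivation is determined token-by-token.

Unambiguous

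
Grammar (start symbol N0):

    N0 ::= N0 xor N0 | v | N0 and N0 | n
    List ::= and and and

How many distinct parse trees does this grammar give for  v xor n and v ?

2

Parse trees for v xor n and v:
  [N0 [N0 v] xor [N0 [N0 n] and [N0 v]]]
  [N0 [N0 [N0 v] xor [N0 n]] and [N0 v]]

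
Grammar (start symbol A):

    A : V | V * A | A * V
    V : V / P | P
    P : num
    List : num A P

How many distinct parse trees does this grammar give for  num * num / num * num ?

4

Parse trees for num * num / num * num:
  [A [V [P num]] * [A [V [V [P num]] / [P num]] * [A [V [P num]]]]]
  [A [V [P num]] * [A [A [V [V [P num]] / [P num]]] * [V [P num]]]]
  [A [A [V [P num]] * [A [V [V [P num]] / [P num]]]] * [V [P num]]]
  [A [A [A [V [P num]]] * [V [V [P num]] / [P num]]] * [V [P num]]]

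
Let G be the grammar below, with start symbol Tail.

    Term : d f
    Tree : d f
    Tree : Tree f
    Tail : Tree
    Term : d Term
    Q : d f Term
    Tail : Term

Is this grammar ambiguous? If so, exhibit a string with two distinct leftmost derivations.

Witness: d f

Derivation 1: Tail ⇒ Tree ⇒ d f
Derivation 2: Tail ⇒ Term ⇒ d f

Two distinct leftmost derivations for the same string.

Ambiguous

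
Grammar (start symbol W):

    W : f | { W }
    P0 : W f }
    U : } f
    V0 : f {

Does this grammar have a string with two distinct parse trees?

Unambiguous

Only W is reachable from W; ignoring the rest: L(W) is { openⁿ atom closeⁿ : n ≥ 0 }. The bracket depth fixes n, and the derivation is forced at every step.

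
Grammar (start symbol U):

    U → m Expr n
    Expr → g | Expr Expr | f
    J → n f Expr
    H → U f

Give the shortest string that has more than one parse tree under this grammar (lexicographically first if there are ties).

length 3: no string has ≥2 trees
length 4: no string has ≥2 trees
length 5: m f f f n has 2 parse trees

Two derivations of m f f f n:
  U ⇒ m Expr n ⇒ m Expr Expr n ⇒ m Expr Expr Expr n ⇒ m f Expr Expr n ⇒ m f f Expr n ⇒ m f f f n
  U ⇒ m Expr n ⇒ m Expr Expr n ⇒ m f Expr n ⇒ m f Expr Expr n ⇒ m f f Expr n ⇒ m f f f n

m f f f n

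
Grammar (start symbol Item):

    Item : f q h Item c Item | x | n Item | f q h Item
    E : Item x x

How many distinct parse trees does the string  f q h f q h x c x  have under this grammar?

2

Parse trees for f q h f q h x c x:
  [Item f q h [Item f q h [Item x]] c [Item x]]
  [Item f q h [Item f q h [Item x] c [Item x]]]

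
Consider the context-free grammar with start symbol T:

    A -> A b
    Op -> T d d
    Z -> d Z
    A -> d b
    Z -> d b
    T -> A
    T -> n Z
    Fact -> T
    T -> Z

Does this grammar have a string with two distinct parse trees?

Ambiguous

Witness: d b

Derivation 1: T ⇒ A ⇒ d b
Derivation 2: T ⇒ Z ⇒ d b

Two distinct leftmost derivations for the same string.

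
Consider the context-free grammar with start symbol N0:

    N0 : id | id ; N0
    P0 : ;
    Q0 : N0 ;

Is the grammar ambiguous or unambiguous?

Unambiguous

Only N0 is reachable from N0; ignoring the rest: Right-recursive list with a separator: after each atom, whether the separator follows determines the rule. One parse per string.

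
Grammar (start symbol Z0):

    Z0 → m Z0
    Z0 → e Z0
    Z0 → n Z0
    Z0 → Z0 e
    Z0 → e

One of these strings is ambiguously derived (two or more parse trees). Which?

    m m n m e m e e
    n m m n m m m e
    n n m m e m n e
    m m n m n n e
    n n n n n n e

m m n m e m e e: 8 trees
n m m n m m m e: 1 tree
n n m m e m n e: 1 tree
m m n m n n e: 1 tree
n n n n n n e: 1 tree

m m n m e m e e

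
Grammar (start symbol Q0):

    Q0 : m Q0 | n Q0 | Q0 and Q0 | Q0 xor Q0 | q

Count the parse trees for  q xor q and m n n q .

Parse trees for q xor q and m n n q:
  [Q0 [Q0 [Q0 q] xor [Q0 q]] and [Q0 m [Q0 n [Q0 n [Q0 q]]]]]
  [Q0 [Q0 q] xor [Q0 [Q0 q] and [Q0 m [Q0 n [Q0 n [Q0 q]]]]]]

2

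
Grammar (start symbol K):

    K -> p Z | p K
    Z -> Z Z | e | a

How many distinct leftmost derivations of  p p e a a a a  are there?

14

Parse trees for p p e a a a a (showing first 6 of 14):
  [K p [K p [Z [Z e] [Z [Z a] [Z [Z a] [Z [Z a] [Z a]]]]]]]
  [K p [K p [Z [Z e] [Z [Z a] [Z [Z [Z a] [Z a]] [Z a]]]]]]
  [K p [K p [Z [Z e] [Z [Z [Z a] [Z a]] [Z [Z a] [Z a]]]]]]
  [K p [K p [Z [Z e] [Z [Z [Z a] [Z [Z a] [Z a]]] [Z a]]]]]
  [K p [K p [Z [Z e] [Z [Z [Z [Z a] [Z a]] [Z a]] [Z a]]]]]
  [K p [K p [Z [Z [Z e] [Z a]] [Z [Z a] [Z [Z a] [Z a]]]]]]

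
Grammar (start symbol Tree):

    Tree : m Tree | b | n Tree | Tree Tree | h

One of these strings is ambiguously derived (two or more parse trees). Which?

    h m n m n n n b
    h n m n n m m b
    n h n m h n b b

h m n m n n n b: 1 tree
h n m n n m m b: 1 tree
n h n m h n b b: 43 trees

n h n m h n b b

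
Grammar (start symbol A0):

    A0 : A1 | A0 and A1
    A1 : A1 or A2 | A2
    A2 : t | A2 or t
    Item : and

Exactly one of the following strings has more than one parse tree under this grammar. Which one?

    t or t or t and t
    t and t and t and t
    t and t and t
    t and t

t or t or t and t: 4 trees
t and t and t and t: 1 tree
t and t and t: 1 tree
t and t: 1 tree

t or t or t and t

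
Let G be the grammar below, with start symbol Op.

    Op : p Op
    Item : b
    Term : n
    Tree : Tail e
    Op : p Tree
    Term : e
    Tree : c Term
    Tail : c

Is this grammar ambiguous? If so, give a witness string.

Ambiguous

Witness: p c e

Derivation 1: Op ⇒ p Tree ⇒ p Tail e ⇒ p c e
Derivation 2: Op ⇒ p Tree ⇒ p c Term ⇒ p c e

Two distinct leftmost derivations for the same string.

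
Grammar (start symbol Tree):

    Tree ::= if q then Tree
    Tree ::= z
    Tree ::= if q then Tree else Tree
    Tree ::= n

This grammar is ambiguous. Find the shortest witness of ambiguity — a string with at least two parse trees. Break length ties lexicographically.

if q then if q then n else n

length 1: no string has ≥2 trees
length 4: no string has ≥2 trees
length 6: no string has ≥2 trees
length 7: no string has ≥2 trees
length 9: if q then if q then n else n has 2 parse trees

Two derivations of if q then if q then n else n:
  Tree ⇒ if q then Tree ⇒ if q then if q then Tree else Tree ⇒ if q then if q then n else Tree ⇒ if q then if q then n else n
  Tree ⇒ if q then Tree else Tree ⇒ if q then if q then Tree else Tree ⇒ if q then if q then n else Tree ⇒ if q then if q then n else n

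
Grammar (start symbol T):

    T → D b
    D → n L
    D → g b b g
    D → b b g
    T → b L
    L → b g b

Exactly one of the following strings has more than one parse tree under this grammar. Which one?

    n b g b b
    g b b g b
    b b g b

n b g b b: 1 tree
g b b g b: 1 tree
b b g b: 2 trees

b b g b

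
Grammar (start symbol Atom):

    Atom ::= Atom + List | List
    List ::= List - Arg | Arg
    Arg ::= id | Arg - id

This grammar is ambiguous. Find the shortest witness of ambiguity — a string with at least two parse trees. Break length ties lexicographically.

id - id

length 1: no string has ≥2 trees
length 3: id - id has 2 parse trees

Two derivations of id - id:
  Atom ⇒ List ⇒ List - Arg ⇒ Arg - Arg ⇒ id - Arg ⇒ id - id
  Atom ⇒ List ⇒ Arg ⇒ Arg - id ⇒ id - id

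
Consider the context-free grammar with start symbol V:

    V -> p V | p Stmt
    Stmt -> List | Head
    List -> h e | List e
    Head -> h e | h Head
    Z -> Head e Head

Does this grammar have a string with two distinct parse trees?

Ambiguous

Witness: p h e

Derivation 1: V ⇒ p Stmt ⇒ p List ⇒ p h e
Derivation 2: V ⇒ p Stmt ⇒ p Head ⇒ p h e

Two distinct leftmost derivations for the same string.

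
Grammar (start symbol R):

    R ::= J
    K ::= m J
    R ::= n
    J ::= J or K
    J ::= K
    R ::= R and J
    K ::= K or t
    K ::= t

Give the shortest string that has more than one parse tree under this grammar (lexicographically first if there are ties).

t or t

length 1: no string has ≥2 trees
length 2: no string has ≥2 trees
length 3: t or t has 2 parse trees

Two derivations of t or t:
  R ⇒ J ⇒ J or K ⇒ K or K ⇒ t or K ⇒ t or t
  R ⇒ J ⇒ K ⇒ K or t ⇒ t or t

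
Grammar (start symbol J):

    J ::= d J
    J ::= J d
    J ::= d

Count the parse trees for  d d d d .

Parse trees for d d d d:
  [J d [J d [J d [J d]]]]
  [J d [J d [J [J d] d]]]
  [J d [J [J d [J d]] d]]
  [J d [J [J [J d] d] d]]
  [J [J d [J d [J d]]] d]
  [J [J d [J [J d] d]] d]
  [J [J [J d [J d]] d] d]
  [J [J [J [J d] d] d] d]

8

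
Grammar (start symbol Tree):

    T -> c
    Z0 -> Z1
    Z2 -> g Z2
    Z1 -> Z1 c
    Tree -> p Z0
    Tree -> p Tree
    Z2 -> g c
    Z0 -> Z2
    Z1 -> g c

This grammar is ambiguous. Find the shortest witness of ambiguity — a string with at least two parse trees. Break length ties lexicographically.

p g c

length 3: p g c has 2 parse trees

Two derivations of p g c:
  Tree ⇒ p Z0 ⇒ p Z1 ⇒ p g c
  Tree ⇒ p Z0 ⇒ p Z2 ⇒ p g c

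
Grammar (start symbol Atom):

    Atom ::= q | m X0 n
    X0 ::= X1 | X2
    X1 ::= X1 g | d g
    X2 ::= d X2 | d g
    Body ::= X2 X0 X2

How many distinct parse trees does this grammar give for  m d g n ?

2

Parse trees for m d g n:
  [Atom m [X0 [X1 d g]] n]
  [Atom m [X0 [X2 d g]] n]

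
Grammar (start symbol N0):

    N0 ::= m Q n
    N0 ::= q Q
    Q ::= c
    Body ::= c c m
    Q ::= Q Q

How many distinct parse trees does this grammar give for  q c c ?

Parse trees for q c c:
  [N0 q [Q [Q c] [Q c]]]

1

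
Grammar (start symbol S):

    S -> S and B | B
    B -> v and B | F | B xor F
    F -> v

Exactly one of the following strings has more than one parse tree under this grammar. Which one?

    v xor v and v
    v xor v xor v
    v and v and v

v xor v and v: 1 tree
v xor v xor v: 1 tree
v and v and v: 4 trees

v and v and v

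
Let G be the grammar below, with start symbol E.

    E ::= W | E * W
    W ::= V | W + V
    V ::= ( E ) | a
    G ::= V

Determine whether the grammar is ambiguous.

Unambiguous

Only E, W, V are reachable from E; ignoring the rest: E → E * W | W  ;  W → W + V | V  — a left-associative chain with V at the bottom. Each string factors uniquely by precedence.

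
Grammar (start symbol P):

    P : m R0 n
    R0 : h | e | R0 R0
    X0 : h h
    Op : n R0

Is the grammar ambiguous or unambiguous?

Witness: m e e e n

Derivation 1: P ⇒ m R0 n ⇒ m R0 R0 n ⇒ m e R0 n ⇒ m e R0 R0 n ⇒ m e e R0 n ⇒ m e e e n
Derivation 2: P ⇒ m R0 n ⇒ m R0 R0 n ⇒ m R0 R0 R0 n ⇒ m e R0 R0 n ⇒ m e e R0 n ⇒ m e e e n

Two distinct leftmost derivations for the same string.

Ambiguous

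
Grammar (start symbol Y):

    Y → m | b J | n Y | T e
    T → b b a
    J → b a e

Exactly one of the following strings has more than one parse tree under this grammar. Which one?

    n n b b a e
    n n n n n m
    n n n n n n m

n n b b a e

n n b b a e: 2 trees
n n n n n m: 1 tree
n n n n n n m: 1 tree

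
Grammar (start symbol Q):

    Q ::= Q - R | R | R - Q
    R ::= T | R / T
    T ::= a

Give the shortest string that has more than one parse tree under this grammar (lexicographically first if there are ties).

length 1: no string has ≥2 trees
length 3: a - a has 2 parse trees

Two derivations of a - a:
  Q ⇒ Q - R ⇒ R - R ⇒ T - R ⇒ a - R ⇒ a - T ⇒ a - a
  Q ⇒ R - Q ⇒ T - Q ⇒ a - Q ⇒ a - R ⇒ a - T ⇒ a - a

a - a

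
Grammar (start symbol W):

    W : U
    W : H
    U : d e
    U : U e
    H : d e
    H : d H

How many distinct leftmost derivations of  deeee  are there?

Parse trees for deeee:
  [W [U [U [U [U d e] e] e] e]]

1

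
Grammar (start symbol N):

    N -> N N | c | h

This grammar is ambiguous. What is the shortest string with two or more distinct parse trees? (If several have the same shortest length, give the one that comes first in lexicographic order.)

c c c

length 1: no string has ≥2 trees
length 2: no string has ≥2 trees
length 3: c c c has 2 parse trees

Two derivations of c c c:
  N ⇒ N N ⇒ N N N ⇒ c N N ⇒ c c N ⇒ c c c
  N ⇒ N N ⇒ c N ⇒ c N N ⇒ c c N ⇒ c c c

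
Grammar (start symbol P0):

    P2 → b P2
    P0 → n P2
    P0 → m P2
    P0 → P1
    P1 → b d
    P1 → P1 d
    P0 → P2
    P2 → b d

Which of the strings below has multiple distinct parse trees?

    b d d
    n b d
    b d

b d d: 1 tree
n b d: 1 tree
b d: 2 trees

b d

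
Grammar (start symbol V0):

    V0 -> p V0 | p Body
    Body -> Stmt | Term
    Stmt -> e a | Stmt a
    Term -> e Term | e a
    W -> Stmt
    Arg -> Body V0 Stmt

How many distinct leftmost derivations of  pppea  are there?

Parse trees for pppea:
  [V0 p [V0 p [V0 p [Body [Stmt e a]]]]]
  [V0 p [V0 p [V0 p [Body [Term e a]]]]]

2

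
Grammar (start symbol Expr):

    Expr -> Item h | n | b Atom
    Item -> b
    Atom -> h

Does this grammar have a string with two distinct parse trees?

Ambiguous

Witness: b h

Derivation 1: Expr ⇒ Item h ⇒ b h
Derivation 2: Expr ⇒ b Atom ⇒ b h

Two distinct leftmost derivations for the same string.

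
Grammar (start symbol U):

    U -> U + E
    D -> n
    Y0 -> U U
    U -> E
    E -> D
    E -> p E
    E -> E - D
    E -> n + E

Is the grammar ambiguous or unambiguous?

Ambiguous

Witness: n + n

Derivation 1: U ⇒ U + E ⇒ E + E ⇒ D + E ⇒ n + E ⇒ n + D ⇒ n + n
Derivation 2: U ⇒ E ⇒ n + E ⇒ n + D ⇒ n + n

Two distinct leftmost derivations for the same string.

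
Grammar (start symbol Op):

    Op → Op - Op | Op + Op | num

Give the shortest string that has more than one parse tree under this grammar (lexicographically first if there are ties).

num + num + num

length 1: no string has ≥2 trees
length 3: no string has ≥2 trees
length 5: num + num + num has 2 parse trees

Two derivations of num + num + num:
  Op ⇒ Op + Op ⇒ Op + Op + Op ⇒ num + Op + Op ⇒ num + num + Op ⇒ num + num + num
  Op ⇒ Op + Op ⇒ num + Op ⇒ num + Op + Op ⇒ num + num + Op ⇒ num + num + num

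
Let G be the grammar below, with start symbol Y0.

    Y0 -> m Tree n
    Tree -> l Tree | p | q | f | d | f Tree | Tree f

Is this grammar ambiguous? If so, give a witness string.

Witness: m f f n

Derivation 1: Y0 ⇒ m Tree n ⇒ m f Tree n ⇒ m f f n
Derivation 2: Y0 ⇒ m Tree n ⇒ m Tree f n ⇒ m f f n

Two distinct leftmost derivations for the same string.

Ambiguous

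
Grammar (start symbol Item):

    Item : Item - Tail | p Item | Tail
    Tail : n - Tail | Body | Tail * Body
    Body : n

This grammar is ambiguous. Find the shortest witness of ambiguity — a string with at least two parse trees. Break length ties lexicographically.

n - n

length 1: no string has ≥2 trees
length 2: no string has ≥2 trees
length 3: n - n has 2 parse trees

Two derivations of n - n:
  Item ⇒ Item - Tail ⇒ Tail - Tail ⇒ Body - Tail ⇒ n - Tail ⇒ n - Body ⇒ n - n
  Item ⇒ Tail ⇒ n - Tail ⇒ n - Body ⇒ n - n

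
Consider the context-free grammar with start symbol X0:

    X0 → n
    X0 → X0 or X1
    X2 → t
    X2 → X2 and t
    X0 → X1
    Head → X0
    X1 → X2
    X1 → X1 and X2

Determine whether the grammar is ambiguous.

Ambiguous

Witness: t and t

Derivation 1: X0 ⇒ X1 ⇒ X2 ⇒ X2 and t ⇒ t and t
Derivation 2: X0 ⇒ X1 ⇒ X1 and X2 ⇒ X2 and X2 ⇒ t and X2 ⇒ t and t

Two distinct leftmost derivations for the same string.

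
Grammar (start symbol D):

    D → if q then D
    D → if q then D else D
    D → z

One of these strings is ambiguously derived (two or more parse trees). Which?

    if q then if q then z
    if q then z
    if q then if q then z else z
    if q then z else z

if q then if q then z: 1 tree
if q then z: 1 tree
if q then if q then z else z: 2 trees
if q then z else z: 1 tree

if q then if q then z else z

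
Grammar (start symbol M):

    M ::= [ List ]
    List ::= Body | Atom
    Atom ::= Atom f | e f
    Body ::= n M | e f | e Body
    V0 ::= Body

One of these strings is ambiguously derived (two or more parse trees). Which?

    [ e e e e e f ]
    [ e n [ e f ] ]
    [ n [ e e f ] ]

[ e n [ e f ] ]

[ e e e e e f ]: 1 tree
[ e n [ e f ] ]: 2 trees
[ n [ e e f ] ]: 1 tree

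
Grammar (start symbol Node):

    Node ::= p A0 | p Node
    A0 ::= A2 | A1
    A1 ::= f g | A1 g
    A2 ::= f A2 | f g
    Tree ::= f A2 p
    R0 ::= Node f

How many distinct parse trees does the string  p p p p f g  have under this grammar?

Parse trees for p p p p f g:
  [Node p [Node p [Node p [Node p [A0 [A2 f g]]]]]]
  [Node p [Node p [Node p [Node p [A0 [A1 f g]]]]]]

2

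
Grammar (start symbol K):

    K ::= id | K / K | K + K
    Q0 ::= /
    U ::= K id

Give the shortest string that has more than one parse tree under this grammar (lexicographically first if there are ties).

id + id + id

length 1: no string has ≥2 trees
length 3: no string has ≥2 trees
length 5: id + id + id has 2 parse trees

Two derivations of id + id + id:
  K ⇒ K + K ⇒ id + K ⇒ id + K + K ⇒ id + id + K ⇒ id + id + id
  K ⇒ K + K ⇒ K + K + K ⇒ id + K + K ⇒ id + id + K ⇒ id + id + id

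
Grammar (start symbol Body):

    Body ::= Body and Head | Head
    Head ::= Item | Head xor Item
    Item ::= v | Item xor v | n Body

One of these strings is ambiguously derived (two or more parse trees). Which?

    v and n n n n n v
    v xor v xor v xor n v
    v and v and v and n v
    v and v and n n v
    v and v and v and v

v and n n n n n v: 1 tree
v xor v xor v xor n v: 4 trees
v and v and v and n v: 1 tree
v and v and n n v: 1 tree
v and v and v and v: 1 tree

v xor v xor v xor n v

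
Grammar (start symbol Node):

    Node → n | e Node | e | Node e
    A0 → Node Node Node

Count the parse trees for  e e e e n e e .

Parse trees for e e e e n e e (showing first 6 of 15):
  [Node e [Node e [Node e [Node e [Node [Node [Node n] e] e]]]]]
  [Node e [Node e [Node e [Node [Node e [Node [Node n] e]] e]]]]
  [Node e [Node e [Node e [Node [Node [Node e [Node n]] e] e]]]]
  [Node e [Node e [Node [Node e [Node e [Node [Node n] e]]] e]]]
  [Node e [Node e [Node [Node e [Node [Node e [Node n]] e]] e]]]
  [Node e [Node e [Node [Node [Node e [Node e [Node n]]] e] e]]]

15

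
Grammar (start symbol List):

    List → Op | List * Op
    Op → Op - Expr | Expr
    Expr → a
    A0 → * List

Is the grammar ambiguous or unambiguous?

Unambiguous

Only List, Op, Expr are reachable from List; ignoring the rest: List → List * Op | Op  ;  Op → Op - Expr | Expr  — a left-associative chain with Expr at the bottom. Each string factors uniquely by precedence.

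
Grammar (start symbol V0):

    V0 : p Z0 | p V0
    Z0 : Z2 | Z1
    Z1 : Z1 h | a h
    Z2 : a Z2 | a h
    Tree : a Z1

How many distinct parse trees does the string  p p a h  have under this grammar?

2

Parse trees for p p a h:
  [V0 p [V0 p [Z0 [Z2 a h]]]]
  [V0 p [V0 p [Z0 [Z1 a h]]]]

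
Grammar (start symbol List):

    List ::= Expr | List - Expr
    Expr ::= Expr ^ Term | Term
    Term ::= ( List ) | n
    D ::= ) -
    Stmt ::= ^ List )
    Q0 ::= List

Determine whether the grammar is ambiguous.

Unambiguous

Only List, Expr, Term are reachable from List; ignoring the rest: This is a standard precedence ladder (List over Expr over Term), with each level left-recursive on its own operator ('-' at List, '^' at Expr). That structure is LR(1), hence unambiguous.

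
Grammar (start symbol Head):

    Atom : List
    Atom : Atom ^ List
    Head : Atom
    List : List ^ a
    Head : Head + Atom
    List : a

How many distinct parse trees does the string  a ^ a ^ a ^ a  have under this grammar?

Parse trees for a ^ a ^ a ^ a:
  [Head [Atom [List [List [List [List a] ^ a] ^ a] ^ a]]]
  [Head [Atom [Atom [List a]] ^ [List [List [List a] ^ a] ^ a]]]
  [Head [Atom [Atom [List [List a] ^ a]] ^ [List [List a] ^ a]]]
  [Head [Atom [Atom [Atom [List a]] ^ [List a]] ^ [List [List a] ^ a]]]
  [Head [Atom [Atom [List [List [List a] ^ a] ^ a]] ^ [List a]]]
  [Head [Atom [Atom [Atom [List a]] ^ [List [List a] ^ a]] ^ [List a]]]
  [Head [Atom [Atom [Atom [List [List a] ^ a]] ^ [List a]] ^ [List a]]]
  [Head [Atom [Atom [Atom [Atom [List a]] ^ [List a]] ^ [List a]] ^ [List a]]]

8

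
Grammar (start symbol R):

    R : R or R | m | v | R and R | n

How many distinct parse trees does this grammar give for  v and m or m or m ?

5

Parse trees for v and m or m or m:
  [R [R [R v] and [R m]] or [R [R m] or [R m]]]
  [R [R [R [R v] and [R m]] or [R m]] or [R m]]
  [R [R [R v] and [R [R m] or [R m]]] or [R m]]
  [R [R v] and [R [R m] or [R [R m] or [R m]]]]
  [R [R v] and [R [R [R m] or [R m]] or [R m]]]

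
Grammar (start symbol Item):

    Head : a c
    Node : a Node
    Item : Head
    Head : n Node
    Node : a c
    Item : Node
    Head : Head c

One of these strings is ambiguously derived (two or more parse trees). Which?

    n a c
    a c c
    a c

a c

n a c: 1 tree
a c c: 1 tree
a c: 2 trees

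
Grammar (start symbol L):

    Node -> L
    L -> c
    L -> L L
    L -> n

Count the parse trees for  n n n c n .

Parse trees for n n n c n (showing first 6 of 14):
  [L [L n] [L [L n] [L [L n] [L [L c] [L n]]]]]
  [L [L n] [L [L n] [L [L [L n] [L c]] [L n]]]]
  [L [L n] [L [L [L n] [L n]] [L [L c] [L n]]]]
  [L [L n] [L [L [L n] [L [L n] [L c]]] [L n]]]
  [L [L n] [L [L [L [L n] [L n]] [L c]] [L n]]]
  [L [L [L n] [L n]] [L [L n] [L [L c] [L n]]]]

14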